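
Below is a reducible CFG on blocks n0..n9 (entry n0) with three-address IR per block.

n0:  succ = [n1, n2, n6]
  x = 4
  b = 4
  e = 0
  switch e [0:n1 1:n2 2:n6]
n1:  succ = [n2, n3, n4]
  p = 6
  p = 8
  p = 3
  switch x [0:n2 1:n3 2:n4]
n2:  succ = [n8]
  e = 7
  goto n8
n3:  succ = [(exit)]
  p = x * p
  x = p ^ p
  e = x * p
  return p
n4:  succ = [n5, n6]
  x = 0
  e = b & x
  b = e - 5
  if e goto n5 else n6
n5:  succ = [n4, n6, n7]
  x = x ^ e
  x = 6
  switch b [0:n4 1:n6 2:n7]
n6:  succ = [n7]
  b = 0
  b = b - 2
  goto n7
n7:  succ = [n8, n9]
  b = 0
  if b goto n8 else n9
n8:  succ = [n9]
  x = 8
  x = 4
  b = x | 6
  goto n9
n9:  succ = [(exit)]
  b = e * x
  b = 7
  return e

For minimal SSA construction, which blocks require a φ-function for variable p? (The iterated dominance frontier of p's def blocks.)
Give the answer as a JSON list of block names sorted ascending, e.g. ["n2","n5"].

Answer: ["n2", "n6", "n7", "n8", "n9"]

Derivation:
idom tree: n1←n0 n2←n0 n3←n1 n4←n1 n5←n4 n6←n0 n7←n0 n8←n0 n9←n0
Join-block Dom:
  n2: preds {n0,n1}: {n0} ∩ {n0,n1} = {n0}; idom=n0
  n4: preds {n1,n5}: {n0,n1} ∩ {n0,n1,n4,n5} = {n0,n1}; idom=n1
  n6: preds {n0,n4,n5}: {n0} ∩ {n0,n1,n4} ∩ {n0,n1,n4,n5} = {n0}; idom=n0
  n7: preds {n5,n6}: {n0,n1,n4,n5} ∩ {n0,n6} = {n0}; idom=n0
  n8: preds {n2,n7}: {n0,n2} ∩ {n0,n7} = {n0}; idom=n0
  n9: preds {n7,n8}: {n0,n7} ∩ {n0,n8} = {n0}; idom=n0

DF walk-up:
  n2←n0: walk · to n0
  n2←n1: walk n1 to n0
  n4←n1: walk · to n1
  n4←n5: walk n5→n4 to n1
  n6←n0: walk · to n0
  n6←n4: walk n4→n1 to n0
  n6←n5: walk n5→n4→n1 to n0
  n7←n5: walk n5→n4→n1 to n0
  n7←n6: walk n6 to n0
  n8←n2: walk n2 to n0
  n8←n7: walk n7 to n0
  n9←n7: walk n7 to n0
  n9←n8: walk n8 to n0
  DF(n0)=∅
  DF(n1)={n2,n6,n7}
  DF(n2)={n8}
  DF(n3)=∅
  DF(n4)={n4,n6,n7}
  DF(n5)={n4,n6,n7}
  DF(n6)={n7}
  DF(n7)={n8,n9}
  DF(n8)={n9}
  DF(n9)=∅

φ for p: defs {n1,n3}
  DF⁺ = {n2,n6,n7,n8,n9}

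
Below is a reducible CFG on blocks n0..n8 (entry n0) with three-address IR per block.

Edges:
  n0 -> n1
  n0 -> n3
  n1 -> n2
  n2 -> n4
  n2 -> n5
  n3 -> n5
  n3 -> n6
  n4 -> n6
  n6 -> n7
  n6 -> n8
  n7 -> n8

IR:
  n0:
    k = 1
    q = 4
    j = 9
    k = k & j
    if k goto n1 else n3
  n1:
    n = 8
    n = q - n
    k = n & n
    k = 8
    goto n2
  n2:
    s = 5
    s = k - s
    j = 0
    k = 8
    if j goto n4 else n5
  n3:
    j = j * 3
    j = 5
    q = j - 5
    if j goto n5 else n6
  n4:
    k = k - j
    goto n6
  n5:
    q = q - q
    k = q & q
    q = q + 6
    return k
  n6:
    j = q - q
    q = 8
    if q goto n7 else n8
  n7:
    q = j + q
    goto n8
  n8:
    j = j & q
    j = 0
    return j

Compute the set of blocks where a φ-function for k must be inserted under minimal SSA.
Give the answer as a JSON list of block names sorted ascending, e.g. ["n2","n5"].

Answer: ["n5", "n6"]

Working:
idom tree: n1←n0 n2←n1 n3←n0 n4←n2 n5←n0 n6←n0 n7←n6 n8←n6
Dom at joins:
  n5: preds {n2,n3}: {n0,n1,n2} ∩ {n0,n3} = {n0}; idom=n0
  n6: preds {n3,n4}: {n0,n3} ∩ {n0,n1,n2,n4} = {n0}; idom=n0
  n8: preds {n6,n7}: {n0,n6} ∩ {n0,n6,n7} = {n0,n6}; idom=n6

DF derivation:
  n5←n2: walk n2→n1 to n0
  n5←n3: walk n3 to n0
  n6←n3: walk n3 to n0
  n6←n4: walk n4→n2→n1 to n0
  n8←n6: walk · to n6
  n8←n7: walk n7 to n6
  n0 → ∅
  n1 → {n5,n6}
  n2 → {n5,n6}
  n3 → {n5,n6}
  n4 → {n6}
  n5 → ∅
  n6 → ∅
  n7 → {n8}
  n8 → ∅

φ for k: defs {n0,n1,n2,n4,n5}
  DF⁺ = {n5,n6}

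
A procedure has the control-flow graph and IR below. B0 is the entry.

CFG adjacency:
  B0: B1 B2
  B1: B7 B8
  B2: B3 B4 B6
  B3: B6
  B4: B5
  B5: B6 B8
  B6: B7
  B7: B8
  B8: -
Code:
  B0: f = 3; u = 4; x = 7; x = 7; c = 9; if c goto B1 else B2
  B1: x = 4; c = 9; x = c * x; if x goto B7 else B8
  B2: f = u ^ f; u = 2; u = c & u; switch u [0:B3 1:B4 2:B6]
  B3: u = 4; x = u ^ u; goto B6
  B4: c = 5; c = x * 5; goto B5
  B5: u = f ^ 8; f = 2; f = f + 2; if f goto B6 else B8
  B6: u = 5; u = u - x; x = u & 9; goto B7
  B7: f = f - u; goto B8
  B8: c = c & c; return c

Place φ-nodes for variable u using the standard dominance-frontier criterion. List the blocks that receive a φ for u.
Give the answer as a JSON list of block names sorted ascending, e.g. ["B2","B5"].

Answer: ["B6", "B7", "B8"]

Derivation:
idom tree: B1←B0 B2←B0 B3←B2 B4←B2 B5←B4 B6←B2 B7←B0 B8←B0
Dom∩ at merges:
  B6: preds {B2,B3,B5}: {B0,B2} ∩ {B0,B2,B3} ∩ {B0,B2,B4,B5} = {B0,B2}; idom=B2
  B7: preds {B1,B6}: {B0,B1} ∩ {B0,B2,B6} = {B0}; idom=B0
  B8: preds {B1,B5,B7}: {B0,B1} ∩ {B0,B2,B4,B5} ∩ {B0,B7} = {B0}; idom=B0

Frontier:
  B6←B2: walk · to B2
  B6←B3: walk B3 to B2
  B6←B5: walk B5→B4 to B2
  B7←B1: walk B1 to B0
  B7←B6: walk B6→B2 to B0
  B8←B1: walk B1 to B0
  B8←B5: walk B5→B4→B2 to B0
  B8←B7: walk B7 to B0
  B0: DF=∅
  B1: DF={B7,B8}
  B2: DF={B7,B8}
  B3: DF={B6}
  B4: DF={B6,B8}
  B5: DF={B6,B8}
  B6: DF={B7}
  B7: DF={B8}
  B8: DF=∅

φ for u: defs {B0,B2,B3,B5,B6}
  DF⁺ = {B6,B7,B8}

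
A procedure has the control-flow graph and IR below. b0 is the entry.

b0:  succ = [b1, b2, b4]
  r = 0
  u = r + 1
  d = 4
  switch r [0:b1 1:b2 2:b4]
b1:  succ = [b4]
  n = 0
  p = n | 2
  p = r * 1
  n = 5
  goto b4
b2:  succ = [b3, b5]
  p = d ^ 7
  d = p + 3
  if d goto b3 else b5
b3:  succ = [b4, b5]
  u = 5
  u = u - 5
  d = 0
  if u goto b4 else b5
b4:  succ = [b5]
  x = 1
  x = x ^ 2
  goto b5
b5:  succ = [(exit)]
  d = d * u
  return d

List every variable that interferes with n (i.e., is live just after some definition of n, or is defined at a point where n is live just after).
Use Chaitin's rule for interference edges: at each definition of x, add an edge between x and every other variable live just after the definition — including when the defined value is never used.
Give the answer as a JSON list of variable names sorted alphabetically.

Answer: ["d", "r", "u"]

Analysis:
def/use:
  b0: {d,r,u} / ∅
  b1: {n,p} / {r}
  b2: {d,p} / {d}
  b3: {d,u} / ∅
  b4: {x} / ∅
  b5: {d} / {d,u}

Live sets:
  b0: in=∅ out={d,r,u}
  b1: in={d,r,u} out={d,u}
  b2: in={d,u} out={d,u}
  b3: in=∅ out={d,u}
  b4: in={d,u} out={d,u}
  b5: in={d,u} out=∅

Interfere edges:
  d↔{n,p,r,u,x}
  n↔{d,r,u}
  p↔{d,r,u}
  r↔{d,n,p,u}
  u↔{d,n,p,r,x}
  x↔{d,u}

N(n) = ["d", "r", "u"]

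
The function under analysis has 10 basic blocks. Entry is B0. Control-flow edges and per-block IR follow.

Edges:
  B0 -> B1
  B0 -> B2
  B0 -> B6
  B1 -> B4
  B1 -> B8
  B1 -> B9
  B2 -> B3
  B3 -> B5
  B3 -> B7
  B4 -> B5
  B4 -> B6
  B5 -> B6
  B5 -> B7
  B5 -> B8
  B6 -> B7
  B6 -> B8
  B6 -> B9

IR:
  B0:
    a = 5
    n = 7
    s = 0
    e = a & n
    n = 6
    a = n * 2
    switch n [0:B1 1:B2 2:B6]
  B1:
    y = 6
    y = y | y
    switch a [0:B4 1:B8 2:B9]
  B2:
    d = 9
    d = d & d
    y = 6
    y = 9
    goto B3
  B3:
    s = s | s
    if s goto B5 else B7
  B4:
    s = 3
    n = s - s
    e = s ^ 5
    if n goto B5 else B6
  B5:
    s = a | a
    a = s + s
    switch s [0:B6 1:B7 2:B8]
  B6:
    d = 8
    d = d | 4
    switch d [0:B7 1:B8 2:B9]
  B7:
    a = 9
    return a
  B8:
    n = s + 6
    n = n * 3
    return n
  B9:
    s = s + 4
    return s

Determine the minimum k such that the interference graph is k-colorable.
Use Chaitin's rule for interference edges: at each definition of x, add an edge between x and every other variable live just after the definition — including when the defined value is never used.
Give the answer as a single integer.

Answer: 4

Analysis:
def/use:
  B0 def {a,e,n,s} use ∅
  B1 def {y} use {a}
  B2 def {d,y} use ∅
  B3 def {s} use {s}
  B4 def {e,n,s} use ∅
  B5 def {a,s} use {a}
  B6 def {d} use ∅
  B7 def {a} use ∅
  B8 def {n} use {s}
  B9 def {s} use {s}

Liveness:
  B0 li=∅ lo={a,s}
  B1 li={a,s} lo={a,s}
  B2 li={a,s} lo={a,s}
  B3 li={a,s} lo={a}
  B4 li={a} lo={a,s}
  B5 li={a} lo={s}
  B6 li={s} lo={s}
  B7 li=∅ lo=∅
  B8 li={s} lo=∅
  B9 li={s} lo=∅

Conflict graph:
  a: {d,e,n,s,y}
  d: {a,s}
  e: {a,n,s}
  n: {a,e,s}
  s: {a,d,e,n,y}
  y: {a,s}

Colouring:
  lower bound: {a,e,n,s} mutually conflict ⇒ χ ≥ 4
  assign a→r0 d→r2 e→r2 n→r3 s→r1 y→r2 — no edge inside a register ⇒ χ ≤ 4
  χ = 4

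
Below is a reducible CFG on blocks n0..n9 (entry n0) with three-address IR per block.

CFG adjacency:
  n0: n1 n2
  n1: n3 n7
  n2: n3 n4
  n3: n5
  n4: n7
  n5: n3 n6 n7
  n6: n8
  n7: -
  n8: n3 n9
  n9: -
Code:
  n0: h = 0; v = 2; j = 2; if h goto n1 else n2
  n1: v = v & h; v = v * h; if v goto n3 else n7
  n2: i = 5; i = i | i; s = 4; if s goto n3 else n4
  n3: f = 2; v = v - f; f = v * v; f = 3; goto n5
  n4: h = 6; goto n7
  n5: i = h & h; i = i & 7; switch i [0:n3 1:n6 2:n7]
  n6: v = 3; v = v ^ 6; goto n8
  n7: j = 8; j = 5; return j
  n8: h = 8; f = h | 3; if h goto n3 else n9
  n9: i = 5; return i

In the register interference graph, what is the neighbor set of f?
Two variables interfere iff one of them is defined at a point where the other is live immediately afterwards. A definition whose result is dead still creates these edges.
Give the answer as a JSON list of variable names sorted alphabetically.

Answer: ["h", "v"]

Working:
Per-block:
  n0: {h,j,v} / ∅
  n1: {v} / {h,v}
  n2: {i,s} / ∅
  n3: {f,v} / {v}
  n4: {h} / ∅
  n5: {i} / {h}
  n6: {v} / ∅
  n7: {j} / ∅
  n8: {f,h} / ∅
  n9: {i} / ∅

Live sets:
  n0 li=∅ lo={h,v}
  n1 li={h,v} lo={h,v}
  n2 li={h,v} lo={h,v}
  n3 li={h,v} lo={h,v}
  n4 li=∅ lo=∅
  n5 li={h,v} lo={h,v}
  n6 li=∅ lo={v}
  n7 li=∅ lo=∅
  n8 li={v} lo={h,v}
  n9 li=∅ lo=∅

Interference:
  f: {h,v}
  h: {f,i,j,s,v}
  i: {h,v}
  j: {h,v}
  s: {h,v}
  v: {f,h,i,j,s}

N(f) = ["h", "v"]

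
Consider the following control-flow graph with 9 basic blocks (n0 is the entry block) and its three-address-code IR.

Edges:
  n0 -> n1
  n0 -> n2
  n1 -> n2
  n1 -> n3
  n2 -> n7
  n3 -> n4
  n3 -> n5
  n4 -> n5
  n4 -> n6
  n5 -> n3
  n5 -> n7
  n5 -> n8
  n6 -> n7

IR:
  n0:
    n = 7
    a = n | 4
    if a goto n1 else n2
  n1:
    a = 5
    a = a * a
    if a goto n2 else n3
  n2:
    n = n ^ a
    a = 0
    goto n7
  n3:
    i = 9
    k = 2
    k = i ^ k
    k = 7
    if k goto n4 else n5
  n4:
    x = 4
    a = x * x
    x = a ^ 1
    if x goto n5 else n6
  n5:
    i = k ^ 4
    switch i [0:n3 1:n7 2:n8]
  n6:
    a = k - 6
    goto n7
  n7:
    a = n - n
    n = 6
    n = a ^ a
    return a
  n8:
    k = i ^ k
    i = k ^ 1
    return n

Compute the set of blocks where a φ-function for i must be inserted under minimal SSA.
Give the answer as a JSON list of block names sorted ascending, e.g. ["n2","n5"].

Answer: ["n3", "n7"]

Analysis:
idom tree: n1←n0 n2←n0 n3←n1 n4←n3 n5←n3 n6←n4 n7←n0 n8←n5
Join-block Dom:
  n2: preds {n0,n1}: {n0} ∩ {n0,n1} = {n0}; idom=n0
  n3: preds {n1,n5}: {n0,n1} ∩ {n0,n1,n3,n5} = {n0,n1}; idom=n1
  n5: preds {n3,n4}: {n0,n1,n3} ∩ {n0,n1,n3,n4} = {n0,n1,n3}; idom=n3
  n7: preds {n2,n5,n6}: {n0,n2} ∩ {n0,n1,n3,n5} ∩ {n0,n1,n3,n4,n6} = {n0}; idom=n0

DF walk-up:
  join n2 pred n0: · stop@n0
  join n2 pred n1: n1 stop@n0
  join n3 pred n1: · stop@n1
  join n3 pred n5: n5→n3 stop@n1
  join n5 pred n3: · stop@n3
  join n5 pred n4: n4 stop@n3
  join n7 pred n2: n2 stop@n0
  join n7 pred n5: n5→n3→n1 stop@n0
  join n7 pred n6: n6→n4→n3→n1 stop@n0
  DF(n0)=∅
  DF(n1)={n2,n7}
  DF(n2)={n7}
  DF(n3)={n3,n7}
  DF(n4)={n5,n7}
  DF(n5)={n3,n7}
  DF(n6)={n7}
  DF(n7)=∅
  DF(n8)=∅

φ for i: defs {n3,n5,n8}
  DF⁺ = {n3,n7}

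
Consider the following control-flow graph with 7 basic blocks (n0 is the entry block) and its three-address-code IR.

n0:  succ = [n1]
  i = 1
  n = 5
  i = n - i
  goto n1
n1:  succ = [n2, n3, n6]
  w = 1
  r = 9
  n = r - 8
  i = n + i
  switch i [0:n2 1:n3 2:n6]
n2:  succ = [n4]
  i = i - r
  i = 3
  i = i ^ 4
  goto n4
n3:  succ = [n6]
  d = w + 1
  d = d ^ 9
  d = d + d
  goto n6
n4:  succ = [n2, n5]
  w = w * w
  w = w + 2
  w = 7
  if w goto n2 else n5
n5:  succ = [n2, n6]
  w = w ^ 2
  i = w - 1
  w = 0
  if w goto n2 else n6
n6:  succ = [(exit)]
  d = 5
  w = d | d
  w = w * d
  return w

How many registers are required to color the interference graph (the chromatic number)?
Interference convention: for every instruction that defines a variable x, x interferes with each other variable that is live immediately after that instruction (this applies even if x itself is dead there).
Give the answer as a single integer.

Per-block:
  n0: def={i,n} ue=∅
  n1: def={i,n,r,w} ue={i}
  n2: def={i} ue={i,r}
  n3: def={d} ue={w}
  n4: def={w} ue={w}
  n5: def={i,w} ue={w}
  n6: def={d,w} ue=∅

Backward fixpoint:
  n0 li=∅ lo={i}
  n1 li={i} lo={i,r,w}
  n2 li={i,r,w} lo={i,r,w}
  n3 li={w} lo=∅
  n4 li={i,r,w} lo={i,r,w}
  n5 li={r,w} lo={i,r,w}
  n6 li=∅ lo=∅

Interference:
  d: {w}
  i: {n,r,w}
  n: {i,r,w}
  r: {i,n,w}
  w: {d,i,n,r}

Colouring:
  {i,n,r,w} pairwise interfere (4-clique) ⇒ χ ≥ 4
  4-colouring: r0={w}  r1={d,i}  r2={n}  r3={r}
  χ = 4

Answer: 4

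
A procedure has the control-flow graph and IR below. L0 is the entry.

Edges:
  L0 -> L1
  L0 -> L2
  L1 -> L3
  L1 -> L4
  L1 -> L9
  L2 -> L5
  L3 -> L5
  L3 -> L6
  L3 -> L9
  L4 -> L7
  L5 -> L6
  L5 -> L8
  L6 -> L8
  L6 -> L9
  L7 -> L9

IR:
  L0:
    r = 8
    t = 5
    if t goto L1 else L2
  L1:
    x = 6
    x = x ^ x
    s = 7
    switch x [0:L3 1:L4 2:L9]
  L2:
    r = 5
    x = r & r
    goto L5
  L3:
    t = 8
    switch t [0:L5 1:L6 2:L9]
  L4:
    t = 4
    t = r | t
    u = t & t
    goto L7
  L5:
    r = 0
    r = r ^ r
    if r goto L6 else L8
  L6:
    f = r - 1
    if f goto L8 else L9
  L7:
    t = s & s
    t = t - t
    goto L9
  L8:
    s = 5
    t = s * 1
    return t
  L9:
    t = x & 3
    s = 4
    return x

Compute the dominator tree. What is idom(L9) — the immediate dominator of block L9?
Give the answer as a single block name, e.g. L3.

Answer: L0

Working:
idom tree: L1←L0 L2←L0 L3←L1 L4←L1 L5←L0 L6←L0 L7←L4 L8←L0 L9←L0
Join-block Dom:
  L5: preds {L2,L3}: {L0,L2} ∩ {L0,L1,L3} = {L0}; idom=L0
  L6: preds {L3,L5}: {L0,L1,L3} ∩ {L0,L5} = {L0}; idom=L0
  L8: preds {L5,L6}: {L0,L5} ∩ {L0,L6} = {L0}; idom=L0
  L9: preds {L1,L3,L6,L7}: {L0,L1} ∩ {L0,L1,L3} ∩ {L0,L6} ∩ {L0,L1,L4,L7} = {L0}; idom=L0

idom(L9) = L0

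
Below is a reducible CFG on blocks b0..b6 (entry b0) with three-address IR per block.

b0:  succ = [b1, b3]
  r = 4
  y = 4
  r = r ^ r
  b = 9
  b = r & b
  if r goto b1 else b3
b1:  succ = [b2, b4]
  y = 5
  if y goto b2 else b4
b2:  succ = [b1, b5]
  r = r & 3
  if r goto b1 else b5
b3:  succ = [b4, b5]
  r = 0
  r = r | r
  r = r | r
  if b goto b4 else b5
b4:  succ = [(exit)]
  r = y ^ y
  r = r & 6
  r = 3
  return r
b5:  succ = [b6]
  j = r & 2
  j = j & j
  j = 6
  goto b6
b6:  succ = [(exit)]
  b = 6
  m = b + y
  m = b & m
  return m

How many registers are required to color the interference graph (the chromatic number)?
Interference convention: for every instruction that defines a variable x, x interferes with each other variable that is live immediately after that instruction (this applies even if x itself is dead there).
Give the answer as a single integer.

Answer: 3

Working:
Block summaries:
  b0 def {b,r,y} use ∅
  b1 def {y} use ∅
  b2 def {r} use {r}
  b3 def {r} use {b}
  b4 def {r} use {y}
  b5 def {j} use {r}
  b6 def {b,m} use {y}

Liveness:
  b0 li=∅ lo={b,r,y}
  b1 li={r} lo={r,y}
  b2 li={r,y} lo={r,y}
  b3 li={b,y} lo={r,y}
  b4 li={y} lo=∅
  b5 li={r,y} lo={y}
  b6 li={y} lo=∅

Interference:
  b — {m,r,y}
  j — {y}
  m — {b}
  r — {b,y}
  y — {b,j,r}

Chromatic number:
  {b,r,y} pairwise interfere (3-clique) ⇒ χ ≥ 3
  3-colouring: r0={b,j}  r1={m,y}  r2={r}
  χ = 3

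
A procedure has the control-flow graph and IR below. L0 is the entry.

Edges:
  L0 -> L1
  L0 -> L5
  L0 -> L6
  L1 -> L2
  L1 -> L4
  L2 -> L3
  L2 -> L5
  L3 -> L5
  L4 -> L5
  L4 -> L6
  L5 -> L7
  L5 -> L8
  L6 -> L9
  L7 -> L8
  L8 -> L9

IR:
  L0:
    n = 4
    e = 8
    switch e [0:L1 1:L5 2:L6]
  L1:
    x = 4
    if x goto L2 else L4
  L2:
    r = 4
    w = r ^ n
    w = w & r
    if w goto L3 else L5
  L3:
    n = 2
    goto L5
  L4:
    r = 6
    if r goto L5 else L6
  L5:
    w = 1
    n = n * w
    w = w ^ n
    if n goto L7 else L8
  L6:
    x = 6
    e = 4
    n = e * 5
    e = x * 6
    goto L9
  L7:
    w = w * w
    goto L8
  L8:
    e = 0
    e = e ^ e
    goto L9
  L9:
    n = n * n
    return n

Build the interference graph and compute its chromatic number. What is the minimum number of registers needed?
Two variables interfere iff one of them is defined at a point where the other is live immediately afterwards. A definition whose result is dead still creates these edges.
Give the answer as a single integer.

Per-block:
  L0: {e,n} / ∅
  L1: {x} / ∅
  L2: {r,w} / {n}
  L3: {n} / ∅
  L4: {r} / ∅
  L5: {n,w} / {n}
  L6: {e,n,x} / ∅
  L7: {w} / {w}
  L8: {e} / ∅
  L9: {n} / {n}

Backward fixpoint:
  L0: in=∅ out={n}
  L1: in={n} out={n}
  L2: in={n} out={n}
  L3: in=∅ out={n}
  L4: in={n} out={n}
  L5: in={n} out={n,w}
  L6: in=∅ out={n}
  L7: in={n,w} out={n}
  L8: in={n} out={n}
  L9: in={n} out=∅

Interfere edges:
  e — {n,x}
  n — {e,r,w,x}
  r — {n,w}
  w — {n,r}
  x — {e,n}

Chromatic number:
  clique {e,n,x} ⇒ need ≥ 3
  assign e→c1 n→c0 r→c1 w→c2 x→c2 — no edge inside a register ⇒ χ ≤ 3
  χ = 3

Answer: 3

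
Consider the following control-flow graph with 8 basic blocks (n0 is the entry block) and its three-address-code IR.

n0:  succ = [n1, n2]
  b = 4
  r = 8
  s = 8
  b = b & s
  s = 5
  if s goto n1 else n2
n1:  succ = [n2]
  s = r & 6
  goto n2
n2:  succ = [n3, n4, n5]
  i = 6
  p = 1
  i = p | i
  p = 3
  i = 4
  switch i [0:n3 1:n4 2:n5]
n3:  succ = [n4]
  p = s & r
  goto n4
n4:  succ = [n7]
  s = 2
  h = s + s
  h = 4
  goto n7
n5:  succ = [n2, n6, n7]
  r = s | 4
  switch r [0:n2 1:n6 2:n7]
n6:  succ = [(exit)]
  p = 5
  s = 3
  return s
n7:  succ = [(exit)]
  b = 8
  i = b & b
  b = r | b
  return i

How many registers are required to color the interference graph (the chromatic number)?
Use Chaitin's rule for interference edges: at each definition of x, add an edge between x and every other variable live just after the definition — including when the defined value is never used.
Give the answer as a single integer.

Answer: 4

Analysis:
def/use:
  n0: {b,r,s} / ∅
  n1: {s} / {r}
  n2: {i,p} / ∅
  n3: {p} / {r,s}
  n4: {h,s} / ∅
  n5: {r} / {s}
  n6: {p,s} / ∅
  n7: {b,i} / {r}

Backward fixpoint:
  n0 li=∅ lo={r,s}
  n1 li={r} lo={r,s}
  n2 li={r,s} lo={r,s}
  n3 li={r,s} lo={r}
  n4 li={r} lo={r}
  n5 li={s} lo={r,s}
  n6 li=∅ lo=∅
  n7 li={r} lo=∅

Conflict graph:
  b↔{i,r,s}
  h↔{r}
  i↔{b,p,r,s}
  p↔{i,r,s}
  r↔{b,h,i,p,s}
  s↔{b,i,p,r}

Colouring:
  lower bound: {b,i,r,s} mutually conflict ⇒ χ ≥ 4
  assign b→r3 h→r1 i→r1 p→r3 r→r0 s→r2 — no edge inside a register ⇒ χ ≤ 4
  χ = 4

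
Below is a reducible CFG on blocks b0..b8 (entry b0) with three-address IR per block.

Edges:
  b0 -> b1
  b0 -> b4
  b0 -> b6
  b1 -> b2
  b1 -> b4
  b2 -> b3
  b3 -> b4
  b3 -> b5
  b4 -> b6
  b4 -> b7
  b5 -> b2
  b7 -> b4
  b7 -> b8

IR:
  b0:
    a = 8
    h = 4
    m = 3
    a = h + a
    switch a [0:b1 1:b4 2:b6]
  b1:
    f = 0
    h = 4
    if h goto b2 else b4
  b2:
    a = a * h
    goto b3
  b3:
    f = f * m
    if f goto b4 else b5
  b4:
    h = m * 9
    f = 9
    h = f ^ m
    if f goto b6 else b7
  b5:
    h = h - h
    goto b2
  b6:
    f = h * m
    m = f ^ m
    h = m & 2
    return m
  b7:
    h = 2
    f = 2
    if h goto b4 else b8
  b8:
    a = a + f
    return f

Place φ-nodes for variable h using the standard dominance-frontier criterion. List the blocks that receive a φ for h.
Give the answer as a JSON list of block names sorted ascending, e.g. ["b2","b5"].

Answer: ["b2", "b4", "b6"]

Working:
idom tree: b1←b0 b2←b1 b3←b2 b4←b0 b5←b3 b6←b0 b7←b4 b8←b7
Dom∩ at merges:
  b2: preds {b1,b5}: {b0,b1} ∩ {b0,b1,b2,b3,b5} = {b0,b1}; idom=b1
  b4: preds {b0,b1,b3,b7}: {b0} ∩ {b0,b1} ∩ {b0,b1,b2,b3} ∩ {b0,b4,b7} = {b0}; idom=b0
  b6: preds {b0,b4}: {b0} ∩ {b0,b4} = {b0}; idom=b0

DF walk-up:
  join b2 pred b1: · stop@b1
  join b2 pred b5: b5→b3→b2 stop@b1
  join b4 pred b0: · stop@b0
  join b4 pred b1: b1 stop@b0
  join b4 pred b3: b3→b2→b1 stop@b0
  join b4 pred b7: b7→b4 stop@b0
  join b6 pred b0: · stop@b0
  join b6 pred b4: b4 stop@b0
  DF(b0)=∅
  DF(b1)={b4}
  DF(b2)={b2,b4}
  DF(b3)={b2,b4}
  DF(b4)={b4,b6}
  DF(b5)={b2}
  DF(b6)=∅
  DF(b7)={b4}
  DF(b8)=∅

φ for h: defs {b0,b1,b4,b5,b6,b7}
  DF⁺ = {b2,b4,b6}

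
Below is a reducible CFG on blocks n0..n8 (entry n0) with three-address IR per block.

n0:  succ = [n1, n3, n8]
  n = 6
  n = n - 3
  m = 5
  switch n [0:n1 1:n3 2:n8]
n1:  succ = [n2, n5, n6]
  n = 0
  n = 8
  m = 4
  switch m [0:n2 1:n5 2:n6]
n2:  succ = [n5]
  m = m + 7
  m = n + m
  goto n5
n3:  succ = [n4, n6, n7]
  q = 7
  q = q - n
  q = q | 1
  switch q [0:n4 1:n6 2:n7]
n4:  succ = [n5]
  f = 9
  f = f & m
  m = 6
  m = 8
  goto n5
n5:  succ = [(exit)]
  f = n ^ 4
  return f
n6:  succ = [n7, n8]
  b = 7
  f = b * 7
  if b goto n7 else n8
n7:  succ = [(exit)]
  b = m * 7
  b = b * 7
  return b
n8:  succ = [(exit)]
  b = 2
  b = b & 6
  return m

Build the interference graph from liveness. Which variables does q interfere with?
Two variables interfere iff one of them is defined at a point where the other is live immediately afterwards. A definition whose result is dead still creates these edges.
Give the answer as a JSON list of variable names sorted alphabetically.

Answer: ["m", "n"]

Derivation:
Per-block:
  n0: {m,n} / ∅
  n1: {m,n} / ∅
  n2: {m} / {m,n}
  n3: {q} / {n}
  n4: {f,m} / {m}
  n5: {f} / {n}
  n6: {b,f} / ∅
  n7: {b} / {m}
  n8: {b} / {m}

Backward fixpoint:
  n0: in=∅ out={m,n}
  n1: in=∅ out={m,n}
  n2: in={m,n} out={n}
  n3: in={m,n} out={m,n}
  n4: in={m,n} out={n}
  n5: in={n} out=∅
  n6: in={m} out={m}
  n7: in={m} out=∅
  n8: in={m} out=∅

Conflict graph:
  b↔{f,m}
  f↔{b,m,n}
  m↔{b,f,n,q}
  n↔{f,m,q}
  q↔{m,n}

N(q) = ["m", "n"]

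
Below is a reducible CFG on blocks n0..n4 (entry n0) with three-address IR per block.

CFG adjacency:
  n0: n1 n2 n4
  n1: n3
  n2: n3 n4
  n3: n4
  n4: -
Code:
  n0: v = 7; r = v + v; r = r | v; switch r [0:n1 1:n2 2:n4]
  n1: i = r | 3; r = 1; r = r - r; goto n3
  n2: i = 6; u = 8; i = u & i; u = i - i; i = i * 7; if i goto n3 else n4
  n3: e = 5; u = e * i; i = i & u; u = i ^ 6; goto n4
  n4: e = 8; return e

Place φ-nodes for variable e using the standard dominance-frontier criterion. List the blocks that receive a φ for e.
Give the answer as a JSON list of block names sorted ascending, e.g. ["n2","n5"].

idom tree: n1←n0 n2←n0 n3←n0 n4←n0
Dom at joins:
  n3: preds {n1,n2}: {n0,n1} ∩ {n0,n2} = {n0}; idom=n0
  n4: preds {n0,n2,n3}: {n0} ∩ {n0,n2} ∩ {n0,n3} = {n0}; idom=n0

DF derivation:
  n3←n1: walk n1 to n0
  n3←n2: walk n2 to n0
  n4←n0: walk · to n0
  n4←n2: walk n2 to n0
  n4←n3: walk n3 to n0
  n0: DF=∅
  n1: DF={n3}
  n2: DF={n3,n4}
  n3: DF={n4}
  n4: DF=∅

φ for e: defs {n3,n4}
  DF⁺ = {n4}

Answer: ["n4"]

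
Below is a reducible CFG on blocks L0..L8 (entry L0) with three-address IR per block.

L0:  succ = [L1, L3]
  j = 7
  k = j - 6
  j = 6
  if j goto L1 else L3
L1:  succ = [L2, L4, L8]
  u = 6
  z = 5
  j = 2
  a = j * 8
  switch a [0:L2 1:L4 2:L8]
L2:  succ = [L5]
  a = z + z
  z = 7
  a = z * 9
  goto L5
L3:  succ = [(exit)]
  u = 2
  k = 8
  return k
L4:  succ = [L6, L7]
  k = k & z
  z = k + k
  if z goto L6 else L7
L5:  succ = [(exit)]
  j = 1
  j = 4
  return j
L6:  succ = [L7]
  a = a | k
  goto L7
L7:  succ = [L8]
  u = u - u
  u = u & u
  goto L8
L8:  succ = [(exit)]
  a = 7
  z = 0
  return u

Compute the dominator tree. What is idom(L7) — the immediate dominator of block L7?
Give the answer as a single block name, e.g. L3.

idom tree: L1←L0 L2←L1 L3←L0 L4←L1 L5←L2 L6←L4 L7←L4 L8←L1
Dom at joins:
  L7: preds {L4,L6}: {L0,L1,L4} ∩ {L0,L1,L4,L6} = {L0,L1,L4}; idom=L4
  L8: preds {L1,L7}: {L0,L1} ∩ {L0,L1,L4,L7} = {L0,L1}; idom=L1

idom(L7) = L4

Answer: L4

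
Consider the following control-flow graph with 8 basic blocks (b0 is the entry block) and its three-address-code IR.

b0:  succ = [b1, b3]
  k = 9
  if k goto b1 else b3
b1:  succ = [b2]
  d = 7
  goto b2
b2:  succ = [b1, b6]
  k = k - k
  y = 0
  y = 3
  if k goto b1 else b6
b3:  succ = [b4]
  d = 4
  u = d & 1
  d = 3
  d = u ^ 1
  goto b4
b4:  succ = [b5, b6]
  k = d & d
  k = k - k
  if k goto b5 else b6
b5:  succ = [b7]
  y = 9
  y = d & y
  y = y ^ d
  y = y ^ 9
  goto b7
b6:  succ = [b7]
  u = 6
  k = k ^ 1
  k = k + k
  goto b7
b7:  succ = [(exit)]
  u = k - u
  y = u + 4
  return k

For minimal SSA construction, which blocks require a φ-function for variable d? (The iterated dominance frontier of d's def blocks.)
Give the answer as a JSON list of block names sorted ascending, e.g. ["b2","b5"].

Answer: ["b1", "b6", "b7"]

Derivation:
idom tree: b1←b0 b2←b1 b3←b0 b4←b3 b5←b4 b6←b0 b7←b0
Join-block Dom:
  b1: preds {b0,b2}: {b0} ∩ {b0,b1,b2} = {b0}; idom=b0
  b6: preds {b2,b4}: {b0,b1,b2} ∩ {b0,b3,b4} = {b0}; idom=b0
  b7: preds {b5,b6}: {b0,b3,b4,b5} ∩ {b0,b6} = {b0}; idom=b0

Frontier:
  join b1 pred b0: · stop@b0
  join b1 pred b2: b2→b1 stop@b0
  join b6 pred b2: b2→b1 stop@b0
  join b6 pred b4: b4→b3 stop@b0
  join b7 pred b5: b5→b4→b3 stop@b0
  join b7 pred b6: b6 stop@b0
  DF(b0)=∅
  DF(b1)={b1,b6}
  DF(b2)={b1,b6}
  DF(b3)={b6,b7}
  DF(b4)={b6,b7}
  DF(b5)={b7}
  DF(b6)={b7}
  DF(b7)=∅

φ for d: defs {b1,b3}
  DF⁺ = {b1,b6,b7}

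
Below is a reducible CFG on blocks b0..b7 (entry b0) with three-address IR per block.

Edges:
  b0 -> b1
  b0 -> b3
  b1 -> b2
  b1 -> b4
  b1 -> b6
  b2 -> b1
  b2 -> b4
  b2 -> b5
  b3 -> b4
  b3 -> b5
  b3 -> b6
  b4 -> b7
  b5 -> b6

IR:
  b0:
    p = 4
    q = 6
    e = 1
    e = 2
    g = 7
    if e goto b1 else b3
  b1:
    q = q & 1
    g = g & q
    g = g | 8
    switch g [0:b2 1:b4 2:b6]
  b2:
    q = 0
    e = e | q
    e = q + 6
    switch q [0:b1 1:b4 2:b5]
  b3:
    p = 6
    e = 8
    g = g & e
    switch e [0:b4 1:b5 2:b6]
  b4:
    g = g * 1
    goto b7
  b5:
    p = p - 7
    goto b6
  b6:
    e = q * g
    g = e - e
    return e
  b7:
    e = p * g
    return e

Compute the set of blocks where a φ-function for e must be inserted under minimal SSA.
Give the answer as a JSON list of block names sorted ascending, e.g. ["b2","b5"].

Answer: ["b1", "b4", "b5", "b6"]

Derivation:
idom tree: b1←b0 b2←b1 b3←b0 b4←b0 b5←b0 b6←b0 b7←b4
Join-block Dom:
  b1: preds {b0,b2}: {b0} ∩ {b0,b1,b2} = {b0}; idom=b0
  b4: preds {b1,b2,b3}: {b0,b1} ∩ {b0,b1,b2} ∩ {b0,b3} = {b0}; idom=b0
  b5: preds {b2,b3}: {b0,b1,b2} ∩ {b0,b3} = {b0}; idom=b0
  b6: preds {b1,b3,b5}: {b0,b1} ∩ {b0,b3} ∩ {b0,b5} = {b0}; idom=b0

Frontier:
  join b1 pred b0: · stop@b0
  join b1 pred b2: b2→b1 stop@b0
  join b4 pred b1: b1 stop@b0
  join b4 pred b2: b2→b1 stop@b0
  join b4 pred b3: b3 stop@b0
  join b5 pred b2: b2→b1 stop@b0
  join b5 pred b3: b3 stop@b0
  join b6 pred b1: b1 stop@b0
  join b6 pred b3: b3 stop@b0
  join b6 pred b5: b5 stop@b0
  b0 → ∅
  b1 → {b1,b4,b5,b6}
  b2 → {b1,b4,b5}
  b3 → {b4,b5,b6}
  b4 → ∅
  b5 → {b6}
  b6 → ∅
  b7 → ∅

φ for e: defs {b0,b2,b3,b6,b7}
  DF⁺ = {b1,b4,b5,b6}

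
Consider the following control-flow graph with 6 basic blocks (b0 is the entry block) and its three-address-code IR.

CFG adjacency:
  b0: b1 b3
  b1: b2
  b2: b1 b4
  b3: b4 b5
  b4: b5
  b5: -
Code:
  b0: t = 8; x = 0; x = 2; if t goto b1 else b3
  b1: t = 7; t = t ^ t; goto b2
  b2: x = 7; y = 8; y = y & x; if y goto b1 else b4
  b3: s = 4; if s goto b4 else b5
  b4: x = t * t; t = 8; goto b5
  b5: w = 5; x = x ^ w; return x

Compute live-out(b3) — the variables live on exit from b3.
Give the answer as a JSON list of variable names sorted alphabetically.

Answer: ["t", "x"]

Working:
Per-block:
  b0: {t,x} / ∅
  b1: {t} / ∅
  b2: {x,y} / ∅
  b3: {s} / ∅
  b4: {t,x} / {t}
  b5: {w,x} / {x}

Live sets:
  b0 li=∅ lo={t,x}
  b1 li=∅ lo={t}
  b2 li={t} lo={t}
  b3 li={t,x} lo={t,x}
  b4 li={t} lo={x}
  b5 li={x} lo=∅

live-out(b3) = ["t", "x"]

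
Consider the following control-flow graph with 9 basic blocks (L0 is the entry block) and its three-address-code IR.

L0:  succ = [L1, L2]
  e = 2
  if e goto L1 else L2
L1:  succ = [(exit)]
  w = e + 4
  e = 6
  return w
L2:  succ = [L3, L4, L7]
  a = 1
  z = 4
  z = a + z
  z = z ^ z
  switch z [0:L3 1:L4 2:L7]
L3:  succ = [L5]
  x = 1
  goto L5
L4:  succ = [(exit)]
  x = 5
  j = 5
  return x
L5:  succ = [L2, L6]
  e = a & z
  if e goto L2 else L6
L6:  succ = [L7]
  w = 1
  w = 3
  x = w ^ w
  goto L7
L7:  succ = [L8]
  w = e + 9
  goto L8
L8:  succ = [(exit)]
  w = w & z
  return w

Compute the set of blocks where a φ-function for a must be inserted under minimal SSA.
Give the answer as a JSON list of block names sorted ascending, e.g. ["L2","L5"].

Answer: ["L2"]

Analysis:
idom tree: L1←L0 L2←L0 L3←L2 L4←L2 L5←L3 L6←L5 L7←L2 L8←L7
Dom at joins:
  L2: preds {L0,L5}: {L0} ∩ {L0,L2,L3,L5} = {L0}; idom=L0
  L7: preds {L2,L6}: {L0,L2} ∩ {L0,L2,L3,L5,L6} = {L0,L2}; idom=L2

DF walk-up:
  join L2 pred L0: · stop@L0
  join L2 pred L5: L5→L3→L2 stop@L0
  join L7 pred L2: · stop@L2
  join L7 pred L6: L6→L5→L3 stop@L2
  L0 → ∅
  L1 → ∅
  L2 → {L2}
  L3 → {L2,L7}
  L4 → ∅
  L5 → {L2,L7}
  L6 → {L7}
  L7 → ∅
  L8 → ∅

φ for a: defs {L2}
  DF⁺ = {L2}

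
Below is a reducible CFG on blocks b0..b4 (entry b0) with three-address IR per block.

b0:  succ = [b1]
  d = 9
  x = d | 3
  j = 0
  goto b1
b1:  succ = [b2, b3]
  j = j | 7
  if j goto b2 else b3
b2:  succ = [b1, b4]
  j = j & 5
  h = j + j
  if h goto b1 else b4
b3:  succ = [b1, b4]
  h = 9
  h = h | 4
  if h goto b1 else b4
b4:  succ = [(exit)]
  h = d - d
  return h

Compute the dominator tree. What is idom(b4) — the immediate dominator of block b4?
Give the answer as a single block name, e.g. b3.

Answer: b1

Analysis:
idom tree: b1←b0 b2←b1 b3←b1 b4←b1
Dom∩ at merges:
  b1: preds {b0,b2,b3}: {b0} ∩ {b0,b1,b2} ∩ {b0,b1,b3} = {b0}; idom=b0
  b4: preds {b2,b3}: {b0,b1,b2} ∩ {b0,b1,b3} = {b0,b1}; idom=b1

idom(b4) = b1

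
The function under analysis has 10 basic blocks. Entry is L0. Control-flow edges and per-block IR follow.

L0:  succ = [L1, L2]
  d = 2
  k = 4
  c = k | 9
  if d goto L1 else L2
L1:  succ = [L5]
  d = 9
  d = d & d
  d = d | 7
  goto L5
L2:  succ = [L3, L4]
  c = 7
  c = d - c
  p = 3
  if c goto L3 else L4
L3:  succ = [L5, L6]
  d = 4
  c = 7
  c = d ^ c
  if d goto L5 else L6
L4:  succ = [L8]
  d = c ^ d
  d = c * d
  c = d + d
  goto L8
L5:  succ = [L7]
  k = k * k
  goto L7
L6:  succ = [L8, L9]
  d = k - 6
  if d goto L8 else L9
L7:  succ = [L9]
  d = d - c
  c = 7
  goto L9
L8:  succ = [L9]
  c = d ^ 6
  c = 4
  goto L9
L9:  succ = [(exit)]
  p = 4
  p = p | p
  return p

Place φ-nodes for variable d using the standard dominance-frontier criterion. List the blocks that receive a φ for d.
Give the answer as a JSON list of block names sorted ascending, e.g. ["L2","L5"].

Answer: ["L5", "L8", "L9"]

Working:
idom tree: L1←L0 L2←L0 L3←L2 L4←L2 L5←L0 L6←L3 L7←L5 L8←L2 L9←L0
Join-block Dom:
  L5: preds {L1,L3}: {L0,L1} ∩ {L0,L2,L3} = {L0}; idom=L0
  L8: preds {L4,L6}: {L0,L2,L4} ∩ {L0,L2,L3,L6} = {L0,L2}; idom=L2
  L9: preds {L6,L7,L8}: {L0,L2,L3,L6} ∩ {L0,L5,L7} ∩ {L0,L2,L8} = {L0}; idom=L0

DF walk-up:
  L5←L1: walk L1 to L0
  L5←L3: walk L3→L2 to L0
  L8←L4: walk L4 to L2
  L8←L6: walk L6→L3 to L2
  L9←L6: walk L6→L3→L2 to L0
  L9←L7: walk L7→L5 to L0
  L9←L8: walk L8→L2 to L0
  L0: DF=∅
  L1: DF={L5}
  L2: DF={L5,L9}
  L3: DF={L5,L8,L9}
  L4: DF={L8}
  L5: DF={L9}
  L6: DF={L8,L9}
  L7: DF={L9}
  L8: DF={L9}
  L9: DF=∅

φ for d: defs {L0,L1,L3,L4,L6,L7}
  DF⁺ = {L5,L8,L9}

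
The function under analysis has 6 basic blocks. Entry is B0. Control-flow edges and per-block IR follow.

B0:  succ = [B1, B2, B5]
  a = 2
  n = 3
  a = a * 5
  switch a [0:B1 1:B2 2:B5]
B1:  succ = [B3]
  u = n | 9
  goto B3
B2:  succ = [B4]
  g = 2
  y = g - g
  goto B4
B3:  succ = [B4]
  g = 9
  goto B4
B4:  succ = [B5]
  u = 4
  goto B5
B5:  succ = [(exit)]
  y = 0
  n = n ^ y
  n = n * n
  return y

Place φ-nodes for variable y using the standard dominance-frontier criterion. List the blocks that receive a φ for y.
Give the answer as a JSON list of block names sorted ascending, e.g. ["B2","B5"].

Answer: ["B4", "B5"]

Working:
idom tree: B1←B0 B2←B0 B3←B1 B4←B0 B5←B0
Join-block Dom:
  B4: preds {B2,B3}: {B0,B2} ∩ {B0,B1,B3} = {B0}; idom=B0
  B5: preds {B0,B4}: {B0} ∩ {B0,B4} = {B0}; idom=B0

Frontier:
  B4←B2: walk B2 to B0
  B4←B3: walk B3→B1 to B0
  B5←B0: walk · to B0
  B5←B4: walk B4 to B0
  DF(B0)=∅
  DF(B1)={B4}
  DF(B2)={B4}
  DF(B3)={B4}
  DF(B4)={B5}
  DF(B5)=∅

φ for y: defs {B2,B5}
  DF⁺ = {B4,B5}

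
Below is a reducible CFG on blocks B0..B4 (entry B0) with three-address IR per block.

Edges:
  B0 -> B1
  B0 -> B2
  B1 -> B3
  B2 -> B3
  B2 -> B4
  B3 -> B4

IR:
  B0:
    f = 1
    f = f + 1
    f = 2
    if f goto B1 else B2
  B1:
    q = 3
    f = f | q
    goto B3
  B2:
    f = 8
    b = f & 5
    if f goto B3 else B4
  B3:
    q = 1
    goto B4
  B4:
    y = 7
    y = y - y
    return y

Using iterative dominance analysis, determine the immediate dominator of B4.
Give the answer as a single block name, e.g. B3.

Answer: B0

Analysis:
idom tree: B1←B0 B2←B0 B3←B0 B4←B0
Dom∩ at merges:
  B3: preds {B1,B2}: {B0,B1} ∩ {B0,B2} = {B0}; idom=B0
  B4: preds {B2,B3}: {B0,B2} ∩ {B0,B3} = {B0}; idom=B0

idom(B4) = B0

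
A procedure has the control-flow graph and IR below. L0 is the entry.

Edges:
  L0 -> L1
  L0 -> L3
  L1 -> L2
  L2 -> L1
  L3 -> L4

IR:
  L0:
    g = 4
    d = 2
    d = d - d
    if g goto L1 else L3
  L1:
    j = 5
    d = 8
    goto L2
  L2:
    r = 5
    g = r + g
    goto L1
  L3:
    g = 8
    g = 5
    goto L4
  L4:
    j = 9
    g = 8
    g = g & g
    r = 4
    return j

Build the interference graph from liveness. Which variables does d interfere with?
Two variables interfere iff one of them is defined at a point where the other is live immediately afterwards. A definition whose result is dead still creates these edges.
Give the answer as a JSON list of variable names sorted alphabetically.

Block summaries:
  L0: {d,g} / ∅
  L1: {d,j} / ∅
  L2: {g,r} / {g}
  L3: {g} / ∅
  L4: {g,j,r} / ∅

Liveness:
  L0 li=∅ lo={g}
  L1 li={g} lo={g}
  L2 li={g} lo={g}
  L3 li=∅ lo=∅
  L4 li=∅ lo=∅

Interference:
  d — {g}
  g — {d,j,r}
  j — {g,r}
  r — {g,j}

N(d) = ["g"]

Answer: ["g"]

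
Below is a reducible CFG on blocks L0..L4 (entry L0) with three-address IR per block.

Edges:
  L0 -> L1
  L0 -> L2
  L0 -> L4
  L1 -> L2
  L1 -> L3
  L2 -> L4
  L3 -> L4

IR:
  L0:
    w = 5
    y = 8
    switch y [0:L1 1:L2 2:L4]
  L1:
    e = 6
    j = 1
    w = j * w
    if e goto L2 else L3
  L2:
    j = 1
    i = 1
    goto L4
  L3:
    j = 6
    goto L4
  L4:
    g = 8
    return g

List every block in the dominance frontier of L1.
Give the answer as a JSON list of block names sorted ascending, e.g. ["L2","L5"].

idom tree: L1←L0 L2←L0 L3←L1 L4←L0
Join-block Dom:
  L2: preds {L0,L1}: {L0} ∩ {L0,L1} = {L0}; idom=L0
  L4: preds {L0,L2,L3}: {L0} ∩ {L0,L2} ∩ {L0,L1,L3} = {L0}; idom=L0

DF derivation:
  join L2 pred L0: · stop@L0
  join L2 pred L1: L1 stop@L0
  join L4 pred L0: · stop@L0
  join L4 pred L2: L2 stop@L0
  join L4 pred L3: L3→L1 stop@L0
  L0: DF=∅
  L1: DF={L2,L4}
  L2: DF={L4}
  L3: DF={L4}
  L4: DF=∅

DF(L1) = ["L2", "L4"]

Answer: ["L2", "L4"]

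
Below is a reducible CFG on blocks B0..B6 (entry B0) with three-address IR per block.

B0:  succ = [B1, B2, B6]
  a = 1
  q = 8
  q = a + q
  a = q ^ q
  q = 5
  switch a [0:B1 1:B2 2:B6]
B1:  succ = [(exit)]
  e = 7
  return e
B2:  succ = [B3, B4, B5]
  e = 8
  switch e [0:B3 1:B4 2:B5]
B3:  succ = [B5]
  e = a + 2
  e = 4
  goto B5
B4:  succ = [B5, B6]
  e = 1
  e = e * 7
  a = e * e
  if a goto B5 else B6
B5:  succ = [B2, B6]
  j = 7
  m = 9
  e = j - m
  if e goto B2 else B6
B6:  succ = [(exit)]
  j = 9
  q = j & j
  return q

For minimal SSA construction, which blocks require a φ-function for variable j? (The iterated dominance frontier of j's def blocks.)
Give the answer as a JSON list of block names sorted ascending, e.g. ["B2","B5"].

idom tree: B1←B0 B2←B0 B3←B2 B4←B2 B5←B2 B6←B0
Dom at joins:
  B2: preds {B0,B5}: {B0} ∩ {B0,B2,B5} = {B0}; idom=B0
  B5: preds {B2,B3,B4}: {B0,B2} ∩ {B0,B2,B3} ∩ {B0,B2,B4} = {B0,B2}; idom=B2
  B6: preds {B0,B4,B5}: {B0} ∩ {B0,B2,B4} ∩ {B0,B2,B5} = {B0}; idom=B0

Frontier:
  B2←B0: walk · to B0
  B2←B5: walk B5→B2 to B0
  B5←B2: walk · to B2
  B5←B3: walk B3 to B2
  B5←B4: walk B4 to B2
  B6←B0: walk · to B0
  B6←B4: walk B4→B2 to B0
  B6←B5: walk B5→B2 to B0
  B0 → ∅
  B1 → ∅
  B2 → {B2,B6}
  B3 → {B5}
  B4 → {B5,B6}
  B5 → {B2,B6}
  B6 → ∅

φ for j: defs {B5,B6}
  DF⁺ = {B2,B6}

Answer: ["B2", "B6"]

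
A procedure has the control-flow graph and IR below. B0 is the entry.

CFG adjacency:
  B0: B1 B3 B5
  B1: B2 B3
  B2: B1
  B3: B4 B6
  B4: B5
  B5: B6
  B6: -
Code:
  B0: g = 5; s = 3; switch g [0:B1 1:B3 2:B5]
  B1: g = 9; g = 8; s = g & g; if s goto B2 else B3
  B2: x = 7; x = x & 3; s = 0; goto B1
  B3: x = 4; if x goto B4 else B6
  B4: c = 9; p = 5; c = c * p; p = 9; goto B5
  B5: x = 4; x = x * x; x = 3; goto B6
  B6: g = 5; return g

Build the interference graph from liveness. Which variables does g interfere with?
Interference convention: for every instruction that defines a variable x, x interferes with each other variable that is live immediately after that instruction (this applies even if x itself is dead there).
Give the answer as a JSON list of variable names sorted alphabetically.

Answer: ["s"]

Working:
Block summaries:
  B0: {g,s} / ∅
  B1: {g,s} / ∅
  B2: {s,x} / ∅
  B3: {x} / ∅
  B4: {c,p} / ∅
  B5: {x} / ∅
  B6: {g} / ∅

Liveness:
  B0 li=∅ lo=∅
  B1 li=∅ lo=∅
  B2 li=∅ lo=∅
  B3 li=∅ lo=∅
  B4 li=∅ lo=∅
  B5 li=∅ lo=∅
  B6 li=∅ lo=∅

Interfere edges:
  c — {p}
  g — {s}
  p — {c}
  s — {g}
  x — ∅

N(g) = ["s"]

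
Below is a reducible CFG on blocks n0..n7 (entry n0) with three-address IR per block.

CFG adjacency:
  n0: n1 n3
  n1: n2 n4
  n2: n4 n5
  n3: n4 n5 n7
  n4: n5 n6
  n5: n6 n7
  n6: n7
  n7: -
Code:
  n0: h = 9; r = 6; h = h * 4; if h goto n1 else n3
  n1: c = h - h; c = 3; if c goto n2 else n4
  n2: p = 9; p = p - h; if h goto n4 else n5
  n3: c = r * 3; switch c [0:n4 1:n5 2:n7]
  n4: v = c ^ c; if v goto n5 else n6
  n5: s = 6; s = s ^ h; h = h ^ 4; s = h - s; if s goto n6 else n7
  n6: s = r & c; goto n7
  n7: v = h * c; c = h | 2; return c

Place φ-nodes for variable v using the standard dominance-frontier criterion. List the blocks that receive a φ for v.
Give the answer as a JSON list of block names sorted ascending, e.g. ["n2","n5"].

idom tree: n1←n0 n2←n1 n3←n0 n4←n0 n5←n0 n6←n0 n7←n0
Dom∩ at merges:
  n4: preds {n1,n2,n3}: {n0,n1} ∩ {n0,n1,n2} ∩ {n0,n3} = {n0}; idom=n0
  n5: preds {n2,n3,n4}: {n0,n1,n2} ∩ {n0,n3} ∩ {n0,n4} = {n0}; idom=n0
  n6: preds {n4,n5}: {n0,n4} ∩ {n0,n5} = {n0}; idom=n0
  n7: preds {n3,n5,n6}: {n0,n3} ∩ {n0,n5} ∩ {n0,n6} = {n0}; idom=n0

DF derivation:
  n4←n1: walk n1 to n0
  n4←n2: walk n2→n1 to n0
  n4←n3: walk n3 to n0
  n5←n2: walk n2→n1 to n0
  n5←n3: walk n3 to n0
  n5←n4: walk n4 to n0
  n6←n4: walk n4 to n0
  n6←n5: walk n5 to n0
  n7←n3: walk n3 to n0
  n7←n5: walk n5 to n0
  n7←n6: walk n6 to n0
  DF(n0)=∅
  DF(n1)={n4,n5}
  DF(n2)={n4,n5}
  DF(n3)={n4,n5,n7}
  DF(n4)={n5,n6}
  DF(n5)={n6,n7}
  DF(n6)={n7}
  DF(n7)=∅

φ for v: defs {n4,n7}
  DF⁺ = {n5,n6,n7}

Answer: ["n5", "n6", "n7"]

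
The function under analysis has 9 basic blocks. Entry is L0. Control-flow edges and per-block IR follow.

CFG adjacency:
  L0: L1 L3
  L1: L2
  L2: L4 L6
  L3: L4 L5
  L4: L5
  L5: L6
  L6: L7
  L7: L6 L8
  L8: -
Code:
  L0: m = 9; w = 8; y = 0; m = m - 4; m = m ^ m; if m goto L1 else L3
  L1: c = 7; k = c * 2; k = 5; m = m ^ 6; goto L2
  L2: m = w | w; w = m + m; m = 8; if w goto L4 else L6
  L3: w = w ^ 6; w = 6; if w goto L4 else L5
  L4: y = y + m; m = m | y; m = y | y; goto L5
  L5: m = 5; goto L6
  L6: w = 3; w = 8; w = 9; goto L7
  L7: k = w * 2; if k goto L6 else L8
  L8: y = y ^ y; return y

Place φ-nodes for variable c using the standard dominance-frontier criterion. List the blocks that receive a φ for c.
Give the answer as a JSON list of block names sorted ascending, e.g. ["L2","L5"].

idom tree: L1←L0 L2←L1 L3←L0 L4←L0 L5←L0 L6←L0 L7←L6 L8←L7
Dom at joins:
  L4: preds {L2,L3}: {L0,L1,L2} ∩ {L0,L3} = {L0}; idom=L0
  L5: preds {L3,L4}: {L0,L3} ∩ {L0,L4} = {L0}; idom=L0
  L6: preds {L2,L5,L7}: {L0,L1,L2} ∩ {L0,L5} ∩ {L0,L6,L7} = {L0}; idom=L0

DF walk-up:
  join L4 pred L2: L2→L1 stop@L0
  join L4 pred L3: L3 stop@L0
  join L5 pred L3: L3 stop@L0
  join L5 pred L4: L4 stop@L0
  join L6 pred L2: L2→L1 stop@L0
  join L6 pred L5: L5 stop@L0
  join L6 pred L7: L7→L6 stop@L0
  L0 → ∅
  L1 → {L4,L6}
  L2 → {L4,L6}
  L3 → {L4,L5}
  L4 → {L5}
  L5 → {L6}
  L6 → {L6}
  L7 → {L6}
  L8 → ∅

φ for c: defs {L1}
  DF⁺ = {L4,L5,L6}

Answer: ["L4", "L5", "L6"]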